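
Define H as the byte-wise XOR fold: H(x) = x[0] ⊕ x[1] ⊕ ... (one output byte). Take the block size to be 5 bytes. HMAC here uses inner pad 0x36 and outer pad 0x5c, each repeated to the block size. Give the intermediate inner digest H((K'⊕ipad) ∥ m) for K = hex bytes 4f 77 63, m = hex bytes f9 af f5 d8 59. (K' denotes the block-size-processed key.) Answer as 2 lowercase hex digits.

4f

Key hex bytes 4f 77 63 is 3 bytes ≤ B = 5; zero-pad to 5 bytes: K' = 4f 77 63 00 00.
K' ⊕ ipad = 79 41 55 36 36.
Inner input = 79 41 55 36 36 ∥ f9 af f5 d8 59.
Inner hash: XOR 79⊕41⊕55⊕36⊕36⊕f9⊕af⊕f5⊕d8⊕59 = 4f.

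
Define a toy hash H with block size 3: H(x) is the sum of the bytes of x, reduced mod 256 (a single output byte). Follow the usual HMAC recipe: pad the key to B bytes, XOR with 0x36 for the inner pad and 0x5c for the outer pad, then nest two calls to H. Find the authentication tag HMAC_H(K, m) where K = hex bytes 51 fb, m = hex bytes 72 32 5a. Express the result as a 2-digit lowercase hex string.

78

Key hex bytes 51 fb is 2 bytes ≤ B = 3; zero-pad to 3 bytes: K' = 51 fb 00.
K' ⊕ ipad = 67 cd 36.  K' ⊕ opad = 0d a7 5c.
Inner input = (K'⊕ipad) ∥ m = 67 cd 36 ∥ 72 32 5a.
Inner hash: sum = 103+205+54+114+50+90 = 616; mod 256 = 104 → 68.
Outer input = (K'⊕opad) ∥ inner = 0d a7 5c ∥ 68.
Outer hash (tag): sum = 13+167+92+104 = 376; mod 256 = 120 → 78.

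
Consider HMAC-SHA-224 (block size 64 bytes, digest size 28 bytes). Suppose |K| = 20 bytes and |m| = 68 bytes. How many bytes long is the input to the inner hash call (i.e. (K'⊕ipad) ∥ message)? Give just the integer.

132

Key is 20 ≤ 64 bytes, zero-padded: |K'| = 64.
Inner input = (K'⊕ipad) ∥ m → 64 + 68 = 132 bytes.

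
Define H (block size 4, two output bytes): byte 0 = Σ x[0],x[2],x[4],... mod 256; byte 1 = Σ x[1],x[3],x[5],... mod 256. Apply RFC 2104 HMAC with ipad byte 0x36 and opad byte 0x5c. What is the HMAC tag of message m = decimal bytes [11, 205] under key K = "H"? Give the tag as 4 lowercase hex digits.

2ff1

Key "H" = 48 is 1 byte ≤ B = 4; zero-pad to 4 bytes: K' = 48 00 00 00.
K' ⊕ ipad = 7e 36 36 36.  K' ⊕ opad = 14 5c 5c 5c.
Inner input = (K'⊕ipad) ∥ m = 7e 36 36 36 ∥ 0b cd.
Inner hash: even-index sum = 191 mod 256 = 191; odd-index sum = 313 mod 256 = 57 → bf 39.
Outer input = (K'⊕opad) ∥ inner = 14 5c 5c 5c ∥ bf 39.
Outer hash (tag): even-index sum = 303 mod 256 = 47; odd-index sum = 241 mod 256 = 241 → 2f f1.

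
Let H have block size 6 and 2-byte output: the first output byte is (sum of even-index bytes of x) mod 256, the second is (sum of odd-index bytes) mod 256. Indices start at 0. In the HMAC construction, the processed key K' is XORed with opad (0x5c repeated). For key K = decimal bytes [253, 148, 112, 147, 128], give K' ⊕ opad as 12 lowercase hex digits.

a1c82ccfdc5c

Key decimal bytes [253, 148, 112, 147, 128] = fd 94 70 93 80 is 5 bytes ≤ B = 6; zero-pad to 6 bytes: K' = fd 94 70 93 80 00.
XOR each byte with 0x5c: fd⊕5c=a1, 94⊕5c=c8, 70⊕5c=2c, 93⊕5c=cf, 80⊕5c=dc, 00⊕5c=5c.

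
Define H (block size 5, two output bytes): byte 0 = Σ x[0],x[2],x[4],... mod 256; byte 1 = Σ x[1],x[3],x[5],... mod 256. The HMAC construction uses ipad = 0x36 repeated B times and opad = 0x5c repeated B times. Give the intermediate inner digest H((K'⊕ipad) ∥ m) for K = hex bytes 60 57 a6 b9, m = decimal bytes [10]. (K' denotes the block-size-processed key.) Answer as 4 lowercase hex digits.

1cfa

Key hex bytes 60 57 a6 b9 is 4 bytes ≤ B = 5; zero-pad to 5 bytes: K' = 60 57 a6 b9 00.
K' ⊕ ipad = 56 61 90 8f 36.
Inner input = 56 61 90 8f 36 ∥ 0a.
Inner hash: even-index sum = 284 mod 256 = 28; odd-index sum = 250 mod 256 = 250 → 1c fa.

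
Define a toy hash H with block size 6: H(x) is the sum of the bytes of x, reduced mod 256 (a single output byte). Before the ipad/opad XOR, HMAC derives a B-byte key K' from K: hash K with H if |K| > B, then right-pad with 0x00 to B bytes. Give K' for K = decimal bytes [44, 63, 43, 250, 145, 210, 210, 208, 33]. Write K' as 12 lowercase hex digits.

b60000000000

|K| = 9 > B = 6, so first hash the key.
H(K): sum = 44+63+43+250+145+210+210+208+33 = 1206; mod 256 = 182 → b6.
Zero-pad H(K) = b6 to 6 bytes: K' = b6 00 00 00 00 00.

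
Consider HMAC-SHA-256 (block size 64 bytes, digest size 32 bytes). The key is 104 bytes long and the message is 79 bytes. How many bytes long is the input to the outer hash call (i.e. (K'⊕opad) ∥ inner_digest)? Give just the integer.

96

Key is 104 > 64 bytes, so it is hashed to 32 bytes then zero-padded to 64: |K'| = 64.
Outer input = (K'⊕opad) ∥ H(inner) → 64 + 32 = 96 bytes.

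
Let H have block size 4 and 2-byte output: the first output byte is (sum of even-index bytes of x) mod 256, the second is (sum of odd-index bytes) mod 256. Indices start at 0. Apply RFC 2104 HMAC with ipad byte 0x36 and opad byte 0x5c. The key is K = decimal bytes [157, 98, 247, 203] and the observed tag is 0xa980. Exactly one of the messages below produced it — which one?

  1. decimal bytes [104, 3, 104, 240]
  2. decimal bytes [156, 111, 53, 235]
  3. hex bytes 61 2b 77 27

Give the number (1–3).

2

Key decimal bytes [157, 98, 247, 203] = 9d 62 f7 cb is exactly B = 4 bytes: K' = 9d 62 f7 cb.
K' ⊕ ipad = ab 54 c1 fd; K' ⊕ opad = c1 3e ab 97.
m1: inner = H(ab 54 c1 fd 68 03 68 f0) = 3c 44; tag = H(c1 3e ab 97 3c 44) = a819
m2: inner = H(ab 54 c1 fd 9c 6f 35 eb) = 3d ab; tag = H(c1 3e ab 97 3d ab) = a980 ← matches
m3: inner = H(ab 54 c1 fd 61 2b 77 27) = 44 a3; tag = H(c1 3e ab 97 44 a3) = b078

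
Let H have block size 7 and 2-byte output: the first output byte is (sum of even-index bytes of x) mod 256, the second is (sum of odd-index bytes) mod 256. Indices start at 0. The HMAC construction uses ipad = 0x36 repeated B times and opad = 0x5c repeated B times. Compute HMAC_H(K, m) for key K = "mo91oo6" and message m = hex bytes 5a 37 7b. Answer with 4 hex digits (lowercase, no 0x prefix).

c1cd

Key "mo91oo6" = 6d 6f 39 31 6f 6f 36 is exactly B = 7 bytes: K' = 6d 6f 39 31 6f 6f 36.
K' ⊕ ipad = 5b 59 0f 07 59 59 00.  K' ⊕ opad = 31 33 65 6d 33 33 6a.
Inner input = (K'⊕ipad) ∥ m = 5b 59 0f 07 59 59 00 ∥ 5a 37 7b.
Inner hash: even-index sum = 250 mod 256 = 250; odd-index sum = 398 mod 256 = 142 → fa 8e.
Outer input = (K'⊕opad) ∥ inner = 31 33 65 6d 33 33 6a ∥ fa 8e.
Outer hash (tag): even-index sum = 449 mod 256 = 193; odd-index sum = 461 mod 256 = 205 → c1 cd.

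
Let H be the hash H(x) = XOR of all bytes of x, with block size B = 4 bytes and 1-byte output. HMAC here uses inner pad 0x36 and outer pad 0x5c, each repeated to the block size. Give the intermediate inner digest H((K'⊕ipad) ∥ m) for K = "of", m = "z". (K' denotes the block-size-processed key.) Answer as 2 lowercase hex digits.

Key "of" = 6f 66 is 2 bytes ≤ B = 4; zero-pad to 4 bytes: K' = 6f 66 00 00.
K' ⊕ ipad = 59 50 36 36.
Inner input = 59 50 36 36 ∥ 7a.
Inner hash: XOR 59⊕50⊕36⊕36⊕7a = 73.

73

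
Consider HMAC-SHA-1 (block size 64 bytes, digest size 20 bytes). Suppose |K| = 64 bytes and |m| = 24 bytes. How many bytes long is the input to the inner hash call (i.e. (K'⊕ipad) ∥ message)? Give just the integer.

88

Key is 64 ≤ 64 bytes, zero-padded: |K'| = 64.
Inner input = (K'⊕ipad) ∥ m → 64 + 24 = 88 bytes.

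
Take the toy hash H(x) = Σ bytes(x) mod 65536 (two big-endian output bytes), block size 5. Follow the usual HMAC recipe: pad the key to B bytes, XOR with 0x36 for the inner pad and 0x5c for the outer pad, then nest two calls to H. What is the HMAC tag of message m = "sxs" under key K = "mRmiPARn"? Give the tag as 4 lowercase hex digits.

0233

Key "mRmiPARn" = 6d 52 6d 69 50 41 52 6e is 8 bytes > B = 5, so hash it first: H(key) = 02 e6, then zero-pad to 5 bytes: K' = 02 e6 00 00 00.
K' ⊕ ipad = 34 d0 36 36 36.  K' ⊕ opad = 5e ba 5c 5c 5c.
Inner input = (K'⊕ipad) ∥ m = 34 d0 36 36 36 ∥ 73 78 73.
Inner hash: sum = 52+208+54+54+54+115+120+115 = 772 → 03 04.
Outer input = (K'⊕opad) ∥ inner = 5e ba 5c 5c 5c ∥ 03 04.
Outer hash (tag): sum = 94+186+92+92+92+3+4 = 563 → 02 33.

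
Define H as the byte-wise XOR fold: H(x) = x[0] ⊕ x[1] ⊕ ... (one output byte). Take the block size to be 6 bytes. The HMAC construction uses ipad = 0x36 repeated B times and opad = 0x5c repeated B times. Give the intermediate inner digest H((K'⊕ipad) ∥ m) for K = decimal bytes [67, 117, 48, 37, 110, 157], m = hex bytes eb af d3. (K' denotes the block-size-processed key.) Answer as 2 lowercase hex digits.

47

Key decimal bytes [67, 117, 48, 37, 110, 157] = 43 75 30 25 6e 9d is exactly B = 6 bytes: K' = 43 75 30 25 6e 9d.
K' ⊕ ipad = 75 43 06 13 58 ab.
Inner input = 75 43 06 13 58 ab ∥ eb af d3.
Inner hash: XOR 75⊕43⊕06⊕13⊕58⊕ab⊕eb⊕af⊕d3 = 47.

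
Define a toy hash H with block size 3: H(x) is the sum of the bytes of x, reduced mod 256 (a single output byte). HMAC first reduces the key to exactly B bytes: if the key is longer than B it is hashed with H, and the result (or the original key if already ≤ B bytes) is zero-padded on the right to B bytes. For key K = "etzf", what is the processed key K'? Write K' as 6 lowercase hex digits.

b90000

|K| = 4 > B = 3, so first hash the key.
H(K): sum = 101+116+122+102 = 441; mod 256 = 185 → b9.
Zero-pad H(K) = b9 to 3 bytes: K' = b9 00 00.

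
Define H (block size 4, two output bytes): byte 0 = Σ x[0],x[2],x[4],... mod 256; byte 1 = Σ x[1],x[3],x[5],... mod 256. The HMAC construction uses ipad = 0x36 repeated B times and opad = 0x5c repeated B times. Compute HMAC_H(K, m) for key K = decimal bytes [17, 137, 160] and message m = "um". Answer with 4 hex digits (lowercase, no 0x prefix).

7b93

Key decimal bytes [17, 137, 160] = 11 89 a0 is 3 bytes ≤ B = 4; zero-pad to 4 bytes: K' = 11 89 a0 00.
K' ⊕ ipad = 27 bf 96 36.  K' ⊕ opad = 4d d5 fc 5c.
Inner input = (K'⊕ipad) ∥ m = 27 bf 96 36 ∥ 75 6d.
Inner hash: even-index sum = 306 mod 256 = 50; odd-index sum = 354 mod 256 = 98 → 32 62.
Outer input = (K'⊕opad) ∥ inner = 4d d5 fc 5c ∥ 32 62.
Outer hash (tag): even-index sum = 379 mod 256 = 123; odd-index sum = 403 mod 256 = 147 → 7b 93.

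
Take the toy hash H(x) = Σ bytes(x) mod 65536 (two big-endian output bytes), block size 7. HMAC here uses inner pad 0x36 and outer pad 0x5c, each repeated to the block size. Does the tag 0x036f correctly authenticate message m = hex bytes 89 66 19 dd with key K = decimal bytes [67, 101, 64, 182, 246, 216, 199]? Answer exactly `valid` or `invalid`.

Key decimal bytes [67, 101, 64, 182, 246, 216, 199] = 43 65 40 b6 f6 d8 c7 is exactly B = 7 bytes: K' = 43 65 40 b6 f6 d8 c7.
K' ⊕ ipad = 75 53 76 80 c0 ee f1; K' ⊕ opad = 1f 39 1c ea aa 84 9b.
Inner hash: sum = 117+83+118+128+192+238+241+137+102+25+221 = 1602 → 06 42.
Outer hash (recomputed tag): sum = 31+57+28+234+170+132+155+6+66 = 879 → 03 6f.
Recomputed tag = 036f; claimed = 036f → match.

valid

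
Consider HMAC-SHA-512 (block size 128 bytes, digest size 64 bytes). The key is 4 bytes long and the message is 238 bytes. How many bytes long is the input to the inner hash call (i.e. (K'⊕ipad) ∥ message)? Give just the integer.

Key is 4 ≤ 128 bytes, zero-padded: |K'| = 128.
Inner input = (K'⊕ipad) ∥ m → 128 + 238 = 366 bytes.

366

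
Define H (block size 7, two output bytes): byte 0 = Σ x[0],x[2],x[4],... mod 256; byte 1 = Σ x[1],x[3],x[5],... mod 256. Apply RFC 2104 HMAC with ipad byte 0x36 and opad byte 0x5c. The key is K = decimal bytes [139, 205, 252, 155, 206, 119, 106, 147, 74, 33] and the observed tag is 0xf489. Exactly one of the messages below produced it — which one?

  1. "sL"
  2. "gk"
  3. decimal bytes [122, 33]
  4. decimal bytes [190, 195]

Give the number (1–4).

3

Key decimal bytes [139, 205, 252, 155, 206, 119, 106, 147, 74, 33] = 8b cd fc 9b ce 77 6a 93 4a 21 is 10 bytes > B = 7, so hash it first: H(key) = 09 93, then zero-pad to 7 bytes: K' = 09 93 00 00 00 00 00.
K' ⊕ ipad = 3f a5 36 36 36 36 36; K' ⊕ opad = 55 cf 5c 5c 5c 5c 5c.
m1: inner = H(3f a5 36 36 36 36 36 73 4c) = 2d 84; tag = H(55 cf 5c 5c 5c 5c 5c 2d 84) = edb4
m2: inner = H(3f a5 36 36 36 36 36 67 6b) = 4c 78; tag = H(55 cf 5c 5c 5c 5c 5c 4c 78) = e1d3
m3: inner = H(3f a5 36 36 36 36 36 7a 21) = 02 8b; tag = H(55 cf 5c 5c 5c 5c 5c 02 8b) = f489 ← matches
m4: inner = H(3f a5 36 36 36 36 36 be c3) = a4 cf; tag = H(55 cf 5c 5c 5c 5c 5c a4 cf) = 382b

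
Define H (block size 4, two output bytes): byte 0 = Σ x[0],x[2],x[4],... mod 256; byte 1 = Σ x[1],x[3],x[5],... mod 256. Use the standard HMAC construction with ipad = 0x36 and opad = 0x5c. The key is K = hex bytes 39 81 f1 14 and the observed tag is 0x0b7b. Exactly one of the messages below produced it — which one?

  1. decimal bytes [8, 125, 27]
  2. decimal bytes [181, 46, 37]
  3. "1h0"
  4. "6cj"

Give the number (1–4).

1

Key hex bytes 39 81 f1 14 is exactly B = 4 bytes: K' = 39 81 f1 14.
K' ⊕ ipad = 0f b7 c7 22; K' ⊕ opad = 65 dd ad 48.
m1: inner = H(0f b7 c7 22 08 7d 1b) = f9 56; tag = H(65 dd ad 48 f9 56) = 0b7b ← matches
m2: inner = H(0f b7 c7 22 b5 2e 25) = b0 07; tag = H(65 dd ad 48 b0 07) = c22c
m3: inner = H(0f b7 c7 22 31 68 30) = 37 41; tag = H(65 dd ad 48 37 41) = 4966
m4: inner = H(0f b7 c7 22 36 63 6a) = 76 3c; tag = H(65 dd ad 48 76 3c) = 8861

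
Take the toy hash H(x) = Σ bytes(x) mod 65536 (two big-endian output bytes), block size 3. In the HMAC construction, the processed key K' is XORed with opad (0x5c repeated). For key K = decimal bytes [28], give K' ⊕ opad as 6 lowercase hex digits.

405c5c

Key decimal bytes [28] = 1c is 1 byte ≤ B = 3; zero-pad to 3 bytes: K' = 1c 00 00.
XOR each byte with 0x5c: 1c⊕5c=40, 00⊕5c=5c, 00⊕5c=5c.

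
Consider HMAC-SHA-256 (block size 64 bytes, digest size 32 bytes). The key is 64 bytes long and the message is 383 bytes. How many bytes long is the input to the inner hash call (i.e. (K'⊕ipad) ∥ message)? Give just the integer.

447

Key is 64 ≤ 64 bytes, zero-padded: |K'| = 64.
Inner input = (K'⊕ipad) ∥ m → 64 + 383 = 447 bytes.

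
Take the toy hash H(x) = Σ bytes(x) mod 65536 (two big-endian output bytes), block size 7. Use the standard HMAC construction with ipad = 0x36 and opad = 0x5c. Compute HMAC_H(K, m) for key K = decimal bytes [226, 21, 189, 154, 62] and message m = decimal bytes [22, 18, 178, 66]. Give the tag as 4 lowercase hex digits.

Key decimal bytes [226, 21, 189, 154, 62] = e2 15 bd 9a 3e is 5 bytes ≤ B = 7; zero-pad to 7 bytes: K' = e2 15 bd 9a 3e 00 00.
K' ⊕ ipad = d4 23 8b ac 08 36 36.  K' ⊕ opad = be 49 e1 c6 62 5c 5c.
Inner input = (K'⊕ipad) ∥ m = d4 23 8b ac 08 36 36 ∥ 16 12 b2 42.
Inner hash: sum = 212+35+139+172+8+54+54+22+18+178+66 = 958 → 03 be.
Outer input = (K'⊕opad) ∥ inner = be 49 e1 c6 62 5c 5c ∥ 03 be.
Outer hash (tag): sum = 190+73+225+198+98+92+92+3+190 = 1161 → 04 89.

0489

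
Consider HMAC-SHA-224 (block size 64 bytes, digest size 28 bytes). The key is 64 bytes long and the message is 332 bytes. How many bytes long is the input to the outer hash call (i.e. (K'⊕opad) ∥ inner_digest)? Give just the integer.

92

Key is 64 ≤ 64 bytes, zero-padded: |K'| = 64.
Outer input = (K'⊕opad) ∥ H(inner) → 64 + 28 = 92 bytes.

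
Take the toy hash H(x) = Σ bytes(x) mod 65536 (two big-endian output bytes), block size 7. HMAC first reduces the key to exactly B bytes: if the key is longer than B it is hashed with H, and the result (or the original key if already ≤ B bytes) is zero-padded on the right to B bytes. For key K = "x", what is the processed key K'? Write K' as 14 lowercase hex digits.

78000000000000

Key "x" = 78 is 1 byte ≤ B = 7; zero-pad to 7 bytes: K' = 78 00 00 00 00 00 00.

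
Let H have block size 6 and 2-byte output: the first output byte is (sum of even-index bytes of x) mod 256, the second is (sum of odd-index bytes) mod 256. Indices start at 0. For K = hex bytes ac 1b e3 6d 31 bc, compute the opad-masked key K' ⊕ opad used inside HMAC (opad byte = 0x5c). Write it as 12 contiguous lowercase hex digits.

Key hex bytes ac 1b e3 6d 31 bc is exactly B = 6 bytes: K' = ac 1b e3 6d 31 bc.
XOR each byte with 0x5c: ac⊕5c=f0, 1b⊕5c=47, e3⊕5c=bf, 6d⊕5c=31, 31⊕5c=6d, bc⊕5c=e0.

f047bf316de0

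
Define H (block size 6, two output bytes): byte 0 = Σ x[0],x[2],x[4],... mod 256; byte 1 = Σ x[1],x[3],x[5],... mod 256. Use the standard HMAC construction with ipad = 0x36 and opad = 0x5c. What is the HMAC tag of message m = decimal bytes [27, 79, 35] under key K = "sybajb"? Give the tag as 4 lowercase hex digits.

d6e9

Key "sybajb" = 73 79 62 61 6a 62 is exactly B = 6 bytes: K' = 73 79 62 61 6a 62.
K' ⊕ ipad = 45 4f 54 57 5c 54.  K' ⊕ opad = 2f 25 3e 3d 36 3e.
Inner input = (K'⊕ipad) ∥ m = 45 4f 54 57 5c 54 ∥ 1b 4f 23.
Inner hash: even-index sum = 307 mod 256 = 51; odd-index sum = 329 mod 256 = 73 → 33 49.
Outer input = (K'⊕opad) ∥ inner = 2f 25 3e 3d 36 3e ∥ 33 49.
Outer hash (tag): even-index sum = 214 mod 256 = 214; odd-index sum = 233 mod 256 = 233 → d6 e9.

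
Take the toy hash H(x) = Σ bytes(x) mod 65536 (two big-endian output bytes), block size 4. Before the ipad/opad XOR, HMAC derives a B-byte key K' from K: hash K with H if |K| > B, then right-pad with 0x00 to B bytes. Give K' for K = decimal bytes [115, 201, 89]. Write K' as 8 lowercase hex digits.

Key decimal bytes [115, 201, 89] = 73 c9 59 is 3 bytes ≤ B = 4; zero-pad to 4 bytes: K' = 73 c9 59 00.

73c95900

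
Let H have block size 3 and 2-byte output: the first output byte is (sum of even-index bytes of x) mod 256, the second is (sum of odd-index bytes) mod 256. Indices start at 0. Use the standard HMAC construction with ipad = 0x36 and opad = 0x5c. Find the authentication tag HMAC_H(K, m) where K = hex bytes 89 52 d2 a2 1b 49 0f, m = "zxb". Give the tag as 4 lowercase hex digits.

Key hex bytes 89 52 d2 a2 1b 49 0f is 7 bytes > B = 3, so hash it first: H(key) = 85 3d, then zero-pad to 3 bytes: K' = 85 3d 00.
K' ⊕ ipad = b3 0b 36.  K' ⊕ opad = d9 61 5c.
Inner input = (K'⊕ipad) ∥ m = b3 0b 36 ∥ 7a 78 62.
Inner hash: even-index sum = 353 mod 256 = 97; odd-index sum = 231 mod 256 = 231 → 61 e7.
Outer input = (K'⊕opad) ∥ inner = d9 61 5c ∥ 61 e7.
Outer hash (tag): even-index sum = 540 mod 256 = 28; odd-index sum = 194 mod 256 = 194 → 1c c2.

1cc2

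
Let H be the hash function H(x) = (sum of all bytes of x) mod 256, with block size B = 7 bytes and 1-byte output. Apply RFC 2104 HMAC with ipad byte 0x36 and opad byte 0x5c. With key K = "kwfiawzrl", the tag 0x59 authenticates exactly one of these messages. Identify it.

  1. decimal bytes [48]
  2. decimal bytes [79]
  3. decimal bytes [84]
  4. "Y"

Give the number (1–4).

Key "kwfiawzrl" = 6b 77 66 69 61 77 7a 72 6c is 9 bytes > B = 7, so hash it first: H(key) = e1, then zero-pad to 7 bytes: K' = e1 00 00 00 00 00 00.
K' ⊕ ipad = d7 36 36 36 36 36 36; K' ⊕ opad = bd 5c 5c 5c 5c 5c 5c.
m1: inner = H(d7 36 36 36 36 36 36 30) = 4b; tag = H(bd 5c 5c 5c 5c 5c 5c 4b) = 30
m2: inner = H(d7 36 36 36 36 36 36 4f) = 6a; tag = H(bd 5c 5c 5c 5c 5c 5c 6a) = 4f
m3: inner = H(d7 36 36 36 36 36 36 54) = 6f; tag = H(bd 5c 5c 5c 5c 5c 5c 6f) = 54
m4: inner = H(d7 36 36 36 36 36 36 59) = 74; tag = H(bd 5c 5c 5c 5c 5c 5c 74) = 59 ← matches

4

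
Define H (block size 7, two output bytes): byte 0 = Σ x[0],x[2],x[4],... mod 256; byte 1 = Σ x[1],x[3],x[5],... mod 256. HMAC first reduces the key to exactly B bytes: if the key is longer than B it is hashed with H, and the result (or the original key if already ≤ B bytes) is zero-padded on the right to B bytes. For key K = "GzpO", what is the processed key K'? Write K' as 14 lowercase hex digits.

Key "GzpO" = 47 7a 70 4f is 4 bytes ≤ B = 7; zero-pad to 7 bytes: K' = 47 7a 70 4f 00 00 00.

477a704f000000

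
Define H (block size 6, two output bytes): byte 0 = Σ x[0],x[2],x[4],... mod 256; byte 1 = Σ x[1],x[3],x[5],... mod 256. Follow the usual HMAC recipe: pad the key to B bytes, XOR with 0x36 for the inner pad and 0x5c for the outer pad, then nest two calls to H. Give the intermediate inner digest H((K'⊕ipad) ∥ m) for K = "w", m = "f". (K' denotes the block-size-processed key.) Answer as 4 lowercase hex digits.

Key "w" = 77 is 1 byte ≤ B = 6; zero-pad to 6 bytes: K' = 77 00 00 00 00 00.
K' ⊕ ipad = 41 36 36 36 36 36.
Inner input = 41 36 36 36 36 36 ∥ 66.
Inner hash: even-index sum = 275 mod 256 = 19; odd-index sum = 162 mod 256 = 162 → 13 a2.

13a2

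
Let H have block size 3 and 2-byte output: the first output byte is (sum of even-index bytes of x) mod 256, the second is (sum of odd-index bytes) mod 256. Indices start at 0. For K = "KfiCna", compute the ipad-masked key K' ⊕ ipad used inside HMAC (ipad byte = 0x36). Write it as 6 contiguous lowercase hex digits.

143c36

Key "KfiCna" = 4b 66 69 43 6e 61 is 6 bytes > B = 3, so hash it first: H(key) = 22 0a, then zero-pad to 3 bytes: K' = 22 0a 00.
XOR each byte with 0x36: 22⊕36=14, 0a⊕36=3c, 00⊕36=36.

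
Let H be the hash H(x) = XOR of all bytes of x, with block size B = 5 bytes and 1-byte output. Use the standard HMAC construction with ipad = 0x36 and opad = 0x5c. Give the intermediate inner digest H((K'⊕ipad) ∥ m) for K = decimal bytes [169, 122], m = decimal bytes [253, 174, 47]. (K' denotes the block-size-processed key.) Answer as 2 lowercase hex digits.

Key decimal bytes [169, 122] = a9 7a is 2 bytes ≤ B = 5; zero-pad to 5 bytes: K' = a9 7a 00 00 00.
K' ⊕ ipad = 9f 4c 36 36 36.
Inner input = 9f 4c 36 36 36 ∥ fd ae 2f.
Inner hash: XOR 9f⊕4c⊕36⊕36⊕36⊕fd⊕ae⊕2f = 99.

99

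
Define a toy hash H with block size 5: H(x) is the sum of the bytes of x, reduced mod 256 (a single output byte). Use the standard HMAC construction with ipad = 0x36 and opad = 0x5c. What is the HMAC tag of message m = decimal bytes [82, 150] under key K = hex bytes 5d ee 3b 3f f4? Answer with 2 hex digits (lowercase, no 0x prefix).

28

Key hex bytes 5d ee 3b 3f f4 is exactly B = 5 bytes: K' = 5d ee 3b 3f f4.
K' ⊕ ipad = 6b d8 0d 09 c2.  K' ⊕ opad = 01 b2 67 63 a8.
Inner input = (K'⊕ipad) ∥ m = 6b d8 0d 09 c2 ∥ 52 96.
Inner hash: sum = 107+216+13+9+194+82+150 = 771; mod 256 = 3 → 03.
Outer input = (K'⊕opad) ∥ inner = 01 b2 67 63 a8 ∥ 03.
Outer hash (tag): sum = 1+178+103+99+168+3 = 552; mod 256 = 40 → 28.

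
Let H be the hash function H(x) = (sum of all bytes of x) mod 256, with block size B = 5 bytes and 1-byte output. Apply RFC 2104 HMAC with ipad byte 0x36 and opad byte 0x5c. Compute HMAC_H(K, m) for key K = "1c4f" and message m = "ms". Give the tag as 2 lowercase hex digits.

6e

Key "1c4f" = 31 63 34 66 is 4 bytes ≤ B = 5; zero-pad to 5 bytes: K' = 31 63 34 66 00.
K' ⊕ ipad = 07 55 02 50 36.  K' ⊕ opad = 6d 3f 68 3a 5c.
Inner input = (K'⊕ipad) ∥ m = 07 55 02 50 36 ∥ 6d 73.
Inner hash: sum = 7+85+2+80+54+109+115 = 452; mod 256 = 196 → c4.
Outer input = (K'⊕opad) ∥ inner = 6d 3f 68 3a 5c ∥ c4.
Outer hash (tag): sum = 109+63+104+58+92+196 = 622; mod 256 = 110 → 6e.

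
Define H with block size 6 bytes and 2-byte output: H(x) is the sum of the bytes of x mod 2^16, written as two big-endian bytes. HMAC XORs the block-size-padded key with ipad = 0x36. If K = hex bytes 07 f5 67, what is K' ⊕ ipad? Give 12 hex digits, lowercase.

31c351363636

Key hex bytes 07 f5 67 is 3 bytes ≤ B = 6; zero-pad to 6 bytes: K' = 07 f5 67 00 00 00.
XOR each byte with 0x36: 07⊕36=31, f5⊕36=c3, 67⊕36=51, 00⊕36=36, 00⊕36=36, 00⊕36=36.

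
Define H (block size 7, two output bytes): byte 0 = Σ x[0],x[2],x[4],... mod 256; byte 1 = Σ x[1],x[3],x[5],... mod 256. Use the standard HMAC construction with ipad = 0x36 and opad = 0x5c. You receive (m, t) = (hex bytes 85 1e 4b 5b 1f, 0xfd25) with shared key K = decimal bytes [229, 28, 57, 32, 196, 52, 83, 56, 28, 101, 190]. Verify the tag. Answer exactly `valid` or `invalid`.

invalid

Key decimal bytes [229, 28, 57, 32, 196, 52, 83, 56, 28, 101, 190] = e5 1c 39 20 c4 34 53 38 1c 65 be is 11 bytes > B = 7, so hash it first: H(key) = 0f 0d, then zero-pad to 7 bytes: K' = 0f 0d 00 00 00 00 00.
K' ⊕ ipad = 39 3b 36 36 36 36 36; K' ⊕ opad = 53 51 5c 5c 5c 5c 5c.
Inner hash: even-index sum = 340 mod 256 = 84; odd-index sum = 406 mod 256 = 150 → 54 96.
Outer hash (recomputed tag): even-index sum = 509 mod 256 = 253; odd-index sum = 349 mod 256 = 93 → fd 5d.
Recomputed tag = fd5d; claimed = fd25 → mismatch.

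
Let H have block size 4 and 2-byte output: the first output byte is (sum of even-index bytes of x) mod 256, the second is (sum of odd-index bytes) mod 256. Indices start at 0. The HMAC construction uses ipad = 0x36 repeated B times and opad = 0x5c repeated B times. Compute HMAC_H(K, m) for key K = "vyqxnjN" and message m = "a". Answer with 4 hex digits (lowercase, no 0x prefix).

8706

Key "vyqxnjN" = 76 79 71 78 6e 6a 4e is 7 bytes > B = 4, so hash it first: H(key) = a3 5b, then zero-pad to 4 bytes: K' = a3 5b 00 00.
K' ⊕ ipad = 95 6d 36 36.  K' ⊕ opad = ff 07 5c 5c.
Inner input = (K'⊕ipad) ∥ m = 95 6d 36 36 ∥ 61.
Inner hash: even-index sum = 300 mod 256 = 44; odd-index sum = 163 mod 256 = 163 → 2c a3.
Outer input = (K'⊕opad) ∥ inner = ff 07 5c 5c ∥ 2c a3.
Outer hash (tag): even-index sum = 391 mod 256 = 135; odd-index sum = 262 mod 256 = 6 → 87 06.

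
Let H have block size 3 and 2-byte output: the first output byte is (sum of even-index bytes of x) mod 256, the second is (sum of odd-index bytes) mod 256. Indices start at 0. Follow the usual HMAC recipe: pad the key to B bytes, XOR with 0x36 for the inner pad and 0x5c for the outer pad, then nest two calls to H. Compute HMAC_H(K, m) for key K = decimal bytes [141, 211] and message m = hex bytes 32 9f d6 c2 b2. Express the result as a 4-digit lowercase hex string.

Key decimal bytes [141, 211] = 8d d3 is 2 bytes ≤ B = 3; zero-pad to 3 bytes: K' = 8d d3 00.
K' ⊕ ipad = bb e5 36.  K' ⊕ opad = d1 8f 5c.
Inner input = (K'⊕ipad) ∥ m = bb e5 36 ∥ 32 9f d6 c2 b2.
Inner hash: even-index sum = 594 mod 256 = 82; odd-index sum = 671 mod 256 = 159 → 52 9f.
Outer input = (K'⊕opad) ∥ inner = d1 8f 5c ∥ 52 9f.
Outer hash (tag): even-index sum = 460 mod 256 = 204; odd-index sum = 225 mod 256 = 225 → cc e1.

cce1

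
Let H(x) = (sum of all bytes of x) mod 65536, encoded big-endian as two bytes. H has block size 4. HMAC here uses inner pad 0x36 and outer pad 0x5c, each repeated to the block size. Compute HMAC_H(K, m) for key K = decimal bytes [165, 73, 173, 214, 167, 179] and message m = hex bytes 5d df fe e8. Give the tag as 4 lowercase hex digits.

0272

Key decimal bytes [165, 73, 173, 214, 167, 179] = a5 49 ad d6 a7 b3 is 6 bytes > B = 4, so hash it first: H(key) = 03 cb, then zero-pad to 4 bytes: K' = 03 cb 00 00.
K' ⊕ ipad = 35 fd 36 36.  K' ⊕ opad = 5f 97 5c 5c.
Inner input = (K'⊕ipad) ∥ m = 35 fd 36 36 ∥ 5d df fe e8.
Inner hash: sum = 53+253+54+54+93+223+254+232 = 1216 → 04 c0.
Outer input = (K'⊕opad) ∥ inner = 5f 97 5c 5c ∥ 04 c0.
Outer hash (tag): sum = 95+151+92+92+4+192 = 626 → 02 72.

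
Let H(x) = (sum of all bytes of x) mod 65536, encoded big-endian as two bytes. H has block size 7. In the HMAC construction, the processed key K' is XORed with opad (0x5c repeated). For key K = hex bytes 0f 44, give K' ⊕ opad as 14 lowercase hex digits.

Key hex bytes 0f 44 is 2 bytes ≤ B = 7; zero-pad to 7 bytes: K' = 0f 44 00 00 00 00 00.
XOR each byte with 0x5c: 0f⊕5c=53, 44⊕5c=18, 00⊕5c=5c, 00⊕5c=5c, 00⊕5c=5c, 00⊕5c=5c, 00⊕5c=5c.

53185c5c5c5c5c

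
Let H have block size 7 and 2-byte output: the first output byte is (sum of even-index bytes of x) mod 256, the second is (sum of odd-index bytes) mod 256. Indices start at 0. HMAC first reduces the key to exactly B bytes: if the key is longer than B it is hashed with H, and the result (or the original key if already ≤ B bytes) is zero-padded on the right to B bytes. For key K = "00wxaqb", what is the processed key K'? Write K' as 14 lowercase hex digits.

Key "00wxaqb" = 30 30 77 78 61 71 62 is exactly B = 7 bytes: K' = 30 30 77 78 61 71 62.

30307778617162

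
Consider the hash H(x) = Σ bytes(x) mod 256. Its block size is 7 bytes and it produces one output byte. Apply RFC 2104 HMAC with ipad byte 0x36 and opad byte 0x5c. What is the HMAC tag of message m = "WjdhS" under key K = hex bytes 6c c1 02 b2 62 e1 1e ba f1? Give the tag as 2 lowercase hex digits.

d8

Key hex bytes 6c c1 02 b2 62 e1 1e ba f1 is 9 bytes > B = 7, so hash it first: H(key) = ed, then zero-pad to 7 bytes: K' = ed 00 00 00 00 00 00.
K' ⊕ ipad = db 36 36 36 36 36 36.  K' ⊕ opad = b1 5c 5c 5c 5c 5c 5c.
Inner input = (K'⊕ipad) ∥ m = db 36 36 36 36 36 36 ∥ 57 6a 64 68 53.
Inner hash: sum = 219+54+54+54+54+54+54+87+106+100+104+83 = 1023; mod 256 = 255 → ff.
Outer input = (K'⊕opad) ∥ inner = b1 5c 5c 5c 5c 5c 5c ∥ ff.
Outer hash (tag): sum = 177+92+92+92+92+92+92+255 = 984; mod 256 = 216 → d8.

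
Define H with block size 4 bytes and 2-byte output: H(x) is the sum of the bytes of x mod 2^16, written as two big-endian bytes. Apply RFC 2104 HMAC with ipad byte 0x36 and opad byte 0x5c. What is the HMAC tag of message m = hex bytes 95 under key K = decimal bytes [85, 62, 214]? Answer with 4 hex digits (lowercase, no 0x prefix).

Key decimal bytes [85, 62, 214] = 55 3e d6 is 3 bytes ≤ B = 4; zero-pad to 4 bytes: K' = 55 3e d6 00.
K' ⊕ ipad = 63 08 e0 36.  K' ⊕ opad = 09 62 8a 5c.
Inner input = (K'⊕ipad) ∥ m = 63 08 e0 36 ∥ 95.
Inner hash: sum = 99+8+224+54+149 = 534 → 02 16.
Outer input = (K'⊕opad) ∥ inner = 09 62 8a 5c ∥ 02 16.
Outer hash (tag): sum = 9+98+138+92+2+22 = 361 → 01 69.

0169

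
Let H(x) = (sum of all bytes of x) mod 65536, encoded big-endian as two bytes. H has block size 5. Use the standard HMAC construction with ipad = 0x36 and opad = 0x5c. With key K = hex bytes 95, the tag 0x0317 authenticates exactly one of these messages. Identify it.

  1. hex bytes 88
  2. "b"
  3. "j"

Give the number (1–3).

Key hex bytes 95 is 1 byte ≤ B = 5; zero-pad to 5 bytes: K' = 95 00 00 00 00.
K' ⊕ ipad = a3 36 36 36 36; K' ⊕ opad = c9 5c 5c 5c 5c.
m1: inner = H(a3 36 36 36 36 88) = 02 03; tag = H(c9 5c 5c 5c 5c 02 03) = 023e
m2: inner = H(a3 36 36 36 36 62) = 01 dd; tag = H(c9 5c 5c 5c 5c 01 dd) = 0317 ← matches
m3: inner = H(a3 36 36 36 36 6a) = 01 e5; tag = H(c9 5c 5c 5c 5c 01 e5) = 031f

2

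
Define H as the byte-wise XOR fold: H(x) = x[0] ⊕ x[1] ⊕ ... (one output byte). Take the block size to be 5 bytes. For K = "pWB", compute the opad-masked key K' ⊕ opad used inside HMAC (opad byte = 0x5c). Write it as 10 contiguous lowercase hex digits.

2c0b1e5c5c

Key "pWB" = 70 57 42 is 3 bytes ≤ B = 5; zero-pad to 5 bytes: K' = 70 57 42 00 00.
XOR each byte with 0x5c: 70⊕5c=2c, 57⊕5c=0b, 42⊕5c=1e, 00⊕5c=5c, 00⊕5c=5c.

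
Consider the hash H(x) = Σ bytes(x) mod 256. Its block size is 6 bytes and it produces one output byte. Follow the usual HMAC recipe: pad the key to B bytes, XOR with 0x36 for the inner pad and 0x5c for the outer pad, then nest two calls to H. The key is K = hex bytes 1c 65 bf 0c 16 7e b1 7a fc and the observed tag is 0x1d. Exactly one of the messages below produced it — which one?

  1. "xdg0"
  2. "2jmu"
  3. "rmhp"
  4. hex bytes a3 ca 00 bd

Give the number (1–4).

3

Key hex bytes 1c 65 bf 0c 16 7e b1 7a fc is 9 bytes > B = 6, so hash it first: H(key) = 07, then zero-pad to 6 bytes: K' = 07 00 00 00 00 00.
K' ⊕ ipad = 31 36 36 36 36 36; K' ⊕ opad = 5b 5c 5c 5c 5c 5c.
m1: inner = H(31 36 36 36 36 36 78 64 67 30) = b2; tag = H(5b 5c 5c 5c 5c 5c b2) = d9
m2: inner = H(31 36 36 36 36 36 32 6a 6d 75) = bd; tag = H(5b 5c 5c 5c 5c 5c bd) = e4
m3: inner = H(31 36 36 36 36 36 72 6d 68 70) = f6; tag = H(5b 5c 5c 5c 5c 5c f6) = 1d ← matches
m4: inner = H(31 36 36 36 36 36 a3 ca 00 bd) = 69; tag = H(5b 5c 5c 5c 5c 5c 69) = 90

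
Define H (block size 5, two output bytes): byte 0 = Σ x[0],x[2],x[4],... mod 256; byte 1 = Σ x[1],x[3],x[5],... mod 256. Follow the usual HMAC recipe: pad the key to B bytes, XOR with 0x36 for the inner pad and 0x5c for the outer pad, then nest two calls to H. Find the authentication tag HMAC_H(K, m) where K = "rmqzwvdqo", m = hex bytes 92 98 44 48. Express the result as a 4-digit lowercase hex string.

Key "rmqzwvdqo" = 72 6d 71 7a 77 76 64 71 6f is 9 bytes > B = 5, so hash it first: H(key) = 2d ce, then zero-pad to 5 bytes: K' = 2d ce 00 00 00.
K' ⊕ ipad = 1b f8 36 36 36.  K' ⊕ opad = 71 92 5c 5c 5c.
Inner input = (K'⊕ipad) ∥ m = 1b f8 36 36 36 ∥ 92 98 44 48.
Inner hash: even-index sum = 359 mod 256 = 103; odd-index sum = 516 mod 256 = 4 → 67 04.
Outer input = (K'⊕opad) ∥ inner = 71 92 5c 5c 5c ∥ 67 04.
Outer hash (tag): even-index sum = 301 mod 256 = 45; odd-index sum = 341 mod 256 = 85 → 2d 55.

2d55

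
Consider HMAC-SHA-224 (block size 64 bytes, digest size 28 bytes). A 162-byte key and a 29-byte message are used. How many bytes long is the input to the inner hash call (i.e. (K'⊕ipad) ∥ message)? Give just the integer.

Key is 162 > 64 bytes, so it is hashed to 28 bytes then zero-padded to 64: |K'| = 64.
Inner input = (K'⊕ipad) ∥ m → 64 + 29 = 93 bytes.

93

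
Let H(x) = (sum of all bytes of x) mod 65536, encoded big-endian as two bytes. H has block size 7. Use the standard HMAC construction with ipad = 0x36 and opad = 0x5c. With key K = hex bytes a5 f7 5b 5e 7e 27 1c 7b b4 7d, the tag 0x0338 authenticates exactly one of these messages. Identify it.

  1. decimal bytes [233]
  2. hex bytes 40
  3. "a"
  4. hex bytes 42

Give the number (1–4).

2

Key hex bytes a5 f7 5b 5e 7e 27 1c 7b b4 7d is 10 bytes > B = 7, so hash it first: H(key) = 04 c2, then zero-pad to 7 bytes: K' = 04 c2 00 00 00 00 00.
K' ⊕ ipad = 32 f4 36 36 36 36 36; K' ⊕ opad = 58 9e 5c 5c 5c 5c 5c.
m1: inner = H(32 f4 36 36 36 36 36 e9) = 03 1d; tag = H(58 9e 5c 5c 5c 5c 5c 03 1d) = 02e2
m2: inner = H(32 f4 36 36 36 36 36 40) = 02 74; tag = H(58 9e 5c 5c 5c 5c 5c 02 74) = 0338 ← matches
m3: inner = H(32 f4 36 36 36 36 36 61) = 02 95; tag = H(58 9e 5c 5c 5c 5c 5c 02 95) = 0359
m4: inner = H(32 f4 36 36 36 36 36 42) = 02 76; tag = H(58 9e 5c 5c 5c 5c 5c 02 76) = 033a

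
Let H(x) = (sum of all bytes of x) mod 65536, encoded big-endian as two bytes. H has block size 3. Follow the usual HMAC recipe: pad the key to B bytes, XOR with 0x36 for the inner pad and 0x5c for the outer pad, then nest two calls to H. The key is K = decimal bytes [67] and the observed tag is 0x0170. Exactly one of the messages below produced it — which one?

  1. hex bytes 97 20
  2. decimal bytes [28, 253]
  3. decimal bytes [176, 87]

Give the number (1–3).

1

Key decimal bytes [67] = 43 is 1 byte ≤ B = 3; zero-pad to 3 bytes: K' = 43 00 00.
K' ⊕ ipad = 75 36 36; K' ⊕ opad = 1f 5c 5c.
m1: inner = H(75 36 36 97 20) = 01 98; tag = H(1f 5c 5c 01 98) = 0170 ← matches
m2: inner = H(75 36 36 1c fd) = 01 fa; tag = H(1f 5c 5c 01 fa) = 01d2
m3: inner = H(75 36 36 b0 57) = 01 e8; tag = H(1f 5c 5c 01 e8) = 01c0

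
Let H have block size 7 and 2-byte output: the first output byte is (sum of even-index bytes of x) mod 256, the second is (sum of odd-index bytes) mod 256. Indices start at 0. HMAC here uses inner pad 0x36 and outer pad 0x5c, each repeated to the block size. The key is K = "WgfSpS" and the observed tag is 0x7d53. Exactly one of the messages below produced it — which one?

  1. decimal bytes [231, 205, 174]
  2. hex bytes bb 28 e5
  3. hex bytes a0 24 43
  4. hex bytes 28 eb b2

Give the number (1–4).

1

Key "WgfSpS" = 57 67 66 53 70 53 is 6 bytes ≤ B = 7; zero-pad to 7 bytes: K' = 57 67 66 53 70 53 00.
K' ⊕ ipad = 61 51 50 65 46 65 36; K' ⊕ opad = 0b 3b 3a 0f 2c 0f 5c.
m1: inner = H(61 51 50 65 46 65 36 e7 cd ae) = fa b0; tag = H(0b 3b 3a 0f 2c 0f 5c fa b0) = 7d53 ← matches
m2: inner = H(61 51 50 65 46 65 36 bb 28 e5) = 55 bb; tag = H(0b 3b 3a 0f 2c 0f 5c 55 bb) = 88ae
m3: inner = H(61 51 50 65 46 65 36 a0 24 43) = 51 fe; tag = H(0b 3b 3a 0f 2c 0f 5c 51 fe) = cbaa
m4: inner = H(61 51 50 65 46 65 36 28 eb b2) = 18 f5; tag = H(0b 3b 3a 0f 2c 0f 5c 18 f5) = c271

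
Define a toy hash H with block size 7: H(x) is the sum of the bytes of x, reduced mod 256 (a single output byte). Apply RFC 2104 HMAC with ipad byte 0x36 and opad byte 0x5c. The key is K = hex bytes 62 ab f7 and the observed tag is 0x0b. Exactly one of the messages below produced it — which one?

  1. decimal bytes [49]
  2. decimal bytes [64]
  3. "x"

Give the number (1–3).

1

Key hex bytes 62 ab f7 is 3 bytes ≤ B = 7; zero-pad to 7 bytes: K' = 62 ab f7 00 00 00 00.
K' ⊕ ipad = 54 9d c1 36 36 36 36; K' ⊕ opad = 3e f7 ab 5c 5c 5c 5c.
m1: inner = H(54 9d c1 36 36 36 36 31) = bb; tag = H(3e f7 ab 5c 5c 5c 5c bb) = 0b ← matches
m2: inner = H(54 9d c1 36 36 36 36 40) = ca; tag = H(3e f7 ab 5c 5c 5c 5c ca) = 1a
m3: inner = H(54 9d c1 36 36 36 36 78) = 02; tag = H(3e f7 ab 5c 5c 5c 5c 02) = 52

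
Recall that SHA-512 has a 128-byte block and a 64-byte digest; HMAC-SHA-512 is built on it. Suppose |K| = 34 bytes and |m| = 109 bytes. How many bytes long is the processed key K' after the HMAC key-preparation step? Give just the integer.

Key is 34 ≤ 128 bytes, zero-padded: |K'| = 128.

128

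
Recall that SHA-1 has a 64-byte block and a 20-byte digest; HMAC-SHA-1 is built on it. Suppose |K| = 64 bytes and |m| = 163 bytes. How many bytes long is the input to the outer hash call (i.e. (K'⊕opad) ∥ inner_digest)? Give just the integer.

84

Key is 64 ≤ 64 bytes, zero-padded: |K'| = 64.
Outer input = (K'⊕opad) ∥ H(inner) → 64 + 20 = 84 bytes.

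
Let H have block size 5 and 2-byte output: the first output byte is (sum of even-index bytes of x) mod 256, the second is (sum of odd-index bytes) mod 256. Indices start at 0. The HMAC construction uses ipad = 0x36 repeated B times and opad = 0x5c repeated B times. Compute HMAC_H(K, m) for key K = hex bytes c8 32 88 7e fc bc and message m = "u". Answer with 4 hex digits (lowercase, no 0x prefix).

cd72

Key hex bytes c8 32 88 7e fc bc is 6 bytes > B = 5, so hash it first: H(key) = 4c 6c, then zero-pad to 5 bytes: K' = 4c 6c 00 00 00.
K' ⊕ ipad = 7a 5a 36 36 36.  K' ⊕ opad = 10 30 5c 5c 5c.
Inner input = (K'⊕ipad) ∥ m = 7a 5a 36 36 36 ∥ 75.
Inner hash: even-index sum = 230 mod 256 = 230; odd-index sum = 261 mod 256 = 5 → e6 05.
Outer input = (K'⊕opad) ∥ inner = 10 30 5c 5c 5c ∥ e6 05.
Outer hash (tag): even-index sum = 205 mod 256 = 205; odd-index sum = 370 mod 256 = 114 → cd 72.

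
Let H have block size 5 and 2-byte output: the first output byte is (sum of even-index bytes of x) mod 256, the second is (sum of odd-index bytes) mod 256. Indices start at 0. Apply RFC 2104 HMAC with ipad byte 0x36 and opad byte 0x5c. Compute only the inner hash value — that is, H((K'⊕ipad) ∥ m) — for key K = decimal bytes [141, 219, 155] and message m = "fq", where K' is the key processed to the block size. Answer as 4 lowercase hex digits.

Key decimal bytes [141, 219, 155] = 8d db 9b is 3 bytes ≤ B = 5; zero-pad to 5 bytes: K' = 8d db 9b 00 00.
K' ⊕ ipad = bb ed ad 36 36.
Inner input = bb ed ad 36 36 ∥ 66 71.
Inner hash: even-index sum = 527 mod 256 = 15; odd-index sum = 393 mod 256 = 137 → 0f 89.

0f89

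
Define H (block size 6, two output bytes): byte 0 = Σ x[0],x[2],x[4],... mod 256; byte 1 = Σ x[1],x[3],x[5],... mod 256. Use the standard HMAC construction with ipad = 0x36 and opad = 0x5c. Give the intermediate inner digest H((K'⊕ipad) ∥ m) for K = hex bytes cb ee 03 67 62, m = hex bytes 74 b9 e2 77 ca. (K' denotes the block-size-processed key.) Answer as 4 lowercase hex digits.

a68f

Key hex bytes cb ee 03 67 62 is 5 bytes ≤ B = 6; zero-pad to 6 bytes: K' = cb ee 03 67 62 00.
K' ⊕ ipad = fd d8 35 51 54 36.
Inner input = fd d8 35 51 54 36 ∥ 74 b9 e2 77 ca.
Inner hash: even-index sum = 934 mod 256 = 166; odd-index sum = 655 mod 256 = 143 → a6 8f.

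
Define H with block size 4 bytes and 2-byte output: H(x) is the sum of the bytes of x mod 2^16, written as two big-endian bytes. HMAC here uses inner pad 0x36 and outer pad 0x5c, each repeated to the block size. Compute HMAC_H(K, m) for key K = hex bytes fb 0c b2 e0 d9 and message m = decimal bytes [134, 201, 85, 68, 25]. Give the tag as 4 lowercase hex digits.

Key hex bytes fb 0c b2 e0 d9 is 5 bytes > B = 4, so hash it first: H(key) = 03 72, then zero-pad to 4 bytes: K' = 03 72 00 00.
K' ⊕ ipad = 35 44 36 36.  K' ⊕ opad = 5f 2e 5c 5c.
Inner input = (K'⊕ipad) ∥ m = 35 44 36 36 ∥ 86 c9 55 44 19.
Inner hash: sum = 53+68+54+54+134+201+85+68+25 = 742 → 02 e6.
Outer input = (K'⊕opad) ∥ inner = 5f 2e 5c 5c ∥ 02 e6.
Outer hash (tag): sum = 95+46+92+92+2+230 = 557 → 02 2d.

022d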